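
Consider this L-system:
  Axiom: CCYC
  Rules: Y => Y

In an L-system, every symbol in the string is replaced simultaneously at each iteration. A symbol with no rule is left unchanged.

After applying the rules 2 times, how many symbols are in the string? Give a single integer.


Step 0: length = 4
Step 1: length = 4
Step 2: length = 4

Answer: 4


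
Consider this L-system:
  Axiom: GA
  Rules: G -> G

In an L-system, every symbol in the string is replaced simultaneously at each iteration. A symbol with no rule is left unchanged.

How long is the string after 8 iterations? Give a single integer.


Answer: 2

Derivation:
Step 0: length = 2
Step 1: length = 2
Step 2: length = 2
Step 3: length = 2
Step 4: length = 2
Step 5: length = 2
Step 6: length = 2
Step 7: length = 2
Step 8: length = 2


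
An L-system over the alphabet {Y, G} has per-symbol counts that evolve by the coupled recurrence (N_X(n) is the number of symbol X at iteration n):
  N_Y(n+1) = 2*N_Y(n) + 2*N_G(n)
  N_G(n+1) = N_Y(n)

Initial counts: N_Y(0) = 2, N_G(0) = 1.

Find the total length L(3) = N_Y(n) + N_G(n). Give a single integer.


Step 0: N_Y=2, N_G=1, L=3
Step 1: N_Y=6, N_G=2, L=8
Step 2: N_Y=16, N_G=6, L=22
Step 3: N_Y=44, N_G=16, L=60

Answer: 60


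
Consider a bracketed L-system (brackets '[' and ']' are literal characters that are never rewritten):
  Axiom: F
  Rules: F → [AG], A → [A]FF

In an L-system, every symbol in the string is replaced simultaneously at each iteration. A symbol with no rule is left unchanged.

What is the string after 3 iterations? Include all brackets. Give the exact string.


Answer: [[[A]FF][AG][AG]G]

Derivation:
Step 0: F
Step 1: [AG]
Step 2: [[A]FFG]
Step 3: [[[A]FF][AG][AG]G]


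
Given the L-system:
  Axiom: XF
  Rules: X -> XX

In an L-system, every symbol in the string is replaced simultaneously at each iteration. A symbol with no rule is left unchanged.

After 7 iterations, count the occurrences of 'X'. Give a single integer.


Answer: 128

Derivation:
Step 0: XF  (1 'X')
Step 1: XXF  (2 'X')
Step 2: XXXXF  (4 'X')
Step 3: XXXXXXXXF  (8 'X')
Step 4: XXXXXXXXXXXXXXXXF  (16 'X')
Step 5: XXXXXXXXXXXXXXXXXXXXXXXXXXXXXXXXF  (32 'X')
Step 6: XXXXXXXXXXXXXXXXXXXXXXXXXXXXXXXXXXXXXXXXXXXXXXXXXXXXXXXXXXXXXXXXF  (64 'X')
Step 7: XXXXXXXXXXXXXXXXXXXXXXXXXXXXXXXXXXXXXXXXXXXXXXXXXXXXXXXXXXXXXXXXXXXXXXXXXXXXXXXXXXXXXXXXXXXXXXXXXXXXXXXXXXXXXXXXXXXXXXXXXXXXXXXXF  (128 'X')


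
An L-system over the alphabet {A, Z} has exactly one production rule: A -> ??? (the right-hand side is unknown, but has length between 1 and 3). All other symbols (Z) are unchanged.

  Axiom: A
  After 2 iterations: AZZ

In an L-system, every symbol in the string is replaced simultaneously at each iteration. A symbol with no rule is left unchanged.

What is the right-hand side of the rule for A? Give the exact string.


Trying A -> AZ:
  Step 0: A
  Step 1: AZ
  Step 2: AZZ
Matches the given result.

Answer: AZ


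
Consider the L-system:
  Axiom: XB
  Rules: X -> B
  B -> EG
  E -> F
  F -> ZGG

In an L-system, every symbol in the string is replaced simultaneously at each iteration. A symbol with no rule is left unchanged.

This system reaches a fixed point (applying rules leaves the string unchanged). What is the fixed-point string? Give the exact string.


Answer: ZGGGZGGG

Derivation:
Step 0: XB
Step 1: BEG
Step 2: EGFG
Step 3: FGZGGG
Step 4: ZGGGZGGG
Step 5: ZGGGZGGG  (unchanged — fixed point at step 4)


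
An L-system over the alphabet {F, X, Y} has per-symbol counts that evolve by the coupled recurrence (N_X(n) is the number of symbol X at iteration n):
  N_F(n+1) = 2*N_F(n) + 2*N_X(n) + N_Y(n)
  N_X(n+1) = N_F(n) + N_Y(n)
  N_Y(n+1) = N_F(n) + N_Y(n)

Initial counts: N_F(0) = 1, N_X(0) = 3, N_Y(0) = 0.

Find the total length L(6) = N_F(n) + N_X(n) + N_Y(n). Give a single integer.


Answer: 4363

Derivation:
Step 0: N_F=1, N_X=3, N_Y=0, L=4
Step 1: N_F=8, N_X=1, N_Y=1, L=10
Step 2: N_F=19, N_X=9, N_Y=9, L=37
Step 3: N_F=65, N_X=28, N_Y=28, L=121
Step 4: N_F=214, N_X=93, N_Y=93, L=400
Step 5: N_F=707, N_X=307, N_Y=307, L=1321
Step 6: N_F=2335, N_X=1014, N_Y=1014, L=4363


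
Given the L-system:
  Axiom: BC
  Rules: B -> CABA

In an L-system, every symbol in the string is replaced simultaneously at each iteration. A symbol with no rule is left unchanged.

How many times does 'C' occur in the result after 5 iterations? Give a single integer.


Step 0: BC  (1 'C')
Step 1: CABAC  (2 'C')
Step 2: CACABAAC  (3 'C')
Step 3: CACACABAAAC  (4 'C')
Step 4: CACACACABAAAAC  (5 'C')
Step 5: CACACACACABAAAAAC  (6 'C')

Answer: 6


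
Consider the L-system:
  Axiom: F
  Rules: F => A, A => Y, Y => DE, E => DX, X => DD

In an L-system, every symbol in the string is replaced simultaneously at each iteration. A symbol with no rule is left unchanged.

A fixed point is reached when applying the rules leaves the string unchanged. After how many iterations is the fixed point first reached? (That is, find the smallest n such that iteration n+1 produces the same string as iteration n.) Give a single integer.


Step 0: F
Step 1: A
Step 2: Y
Step 3: DE
Step 4: DDX
Step 5: DDDD
Step 6: DDDD  (unchanged — fixed point at step 5)

Answer: 5


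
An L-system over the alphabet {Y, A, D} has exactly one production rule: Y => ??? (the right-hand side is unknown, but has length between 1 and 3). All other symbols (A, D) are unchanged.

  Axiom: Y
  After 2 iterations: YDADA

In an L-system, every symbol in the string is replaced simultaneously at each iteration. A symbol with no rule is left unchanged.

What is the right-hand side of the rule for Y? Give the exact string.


Answer: YDA

Derivation:
Trying Y => YDA:
  Step 0: Y
  Step 1: YDA
  Step 2: YDADA
Matches the given result.


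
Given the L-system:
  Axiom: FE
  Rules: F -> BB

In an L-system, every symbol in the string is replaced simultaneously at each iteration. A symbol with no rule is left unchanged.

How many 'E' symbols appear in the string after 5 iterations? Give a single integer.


Step 0: FE  (1 'E')
Step 1: BBE  (1 'E')
Step 2: BBE  (1 'E')
Step 3: BBE  (1 'E')
Step 4: BBE  (1 'E')
Step 5: BBE  (1 'E')

Answer: 1


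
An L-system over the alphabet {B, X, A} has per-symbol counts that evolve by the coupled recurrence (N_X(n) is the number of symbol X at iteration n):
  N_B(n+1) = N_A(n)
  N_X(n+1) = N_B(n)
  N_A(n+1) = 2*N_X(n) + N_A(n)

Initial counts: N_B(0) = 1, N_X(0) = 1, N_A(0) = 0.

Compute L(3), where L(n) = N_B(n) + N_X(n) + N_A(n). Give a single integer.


Step 0: N_B=1, N_X=1, N_A=0, L=2
Step 1: N_B=0, N_X=1, N_A=2, L=3
Step 2: N_B=2, N_X=0, N_A=4, L=6
Step 3: N_B=4, N_X=2, N_A=4, L=10

Answer: 10


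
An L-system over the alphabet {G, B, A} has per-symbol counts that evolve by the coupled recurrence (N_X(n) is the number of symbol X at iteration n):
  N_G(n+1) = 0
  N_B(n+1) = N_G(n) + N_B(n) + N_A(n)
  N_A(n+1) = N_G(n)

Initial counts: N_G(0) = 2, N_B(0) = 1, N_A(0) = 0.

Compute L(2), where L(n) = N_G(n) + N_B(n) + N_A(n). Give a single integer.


Step 0: N_G=2, N_B=1, N_A=0, L=3
Step 1: N_G=0, N_B=3, N_A=2, L=5
Step 2: N_G=0, N_B=5, N_A=0, L=5

Answer: 5


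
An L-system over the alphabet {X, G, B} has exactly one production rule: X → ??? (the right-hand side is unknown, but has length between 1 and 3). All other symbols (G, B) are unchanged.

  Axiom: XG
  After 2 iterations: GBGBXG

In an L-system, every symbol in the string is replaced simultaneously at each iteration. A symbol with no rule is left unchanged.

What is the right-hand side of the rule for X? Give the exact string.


Answer: GBX

Derivation:
Trying X → GBX:
  Step 0: XG
  Step 1: GBXG
  Step 2: GBGBXG
Matches the given result.


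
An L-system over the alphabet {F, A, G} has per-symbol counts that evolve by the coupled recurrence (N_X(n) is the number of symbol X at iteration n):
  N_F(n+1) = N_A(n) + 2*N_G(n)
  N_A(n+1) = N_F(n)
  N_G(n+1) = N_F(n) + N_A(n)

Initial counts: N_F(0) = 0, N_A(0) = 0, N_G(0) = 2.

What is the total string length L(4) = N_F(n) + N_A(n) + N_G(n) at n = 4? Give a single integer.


Step 0: N_F=0, N_A=0, N_G=2, L=2
Step 1: N_F=4, N_A=0, N_G=0, L=4
Step 2: N_F=0, N_A=4, N_G=4, L=8
Step 3: N_F=12, N_A=0, N_G=4, L=16
Step 4: N_F=8, N_A=12, N_G=12, L=32

Answer: 32


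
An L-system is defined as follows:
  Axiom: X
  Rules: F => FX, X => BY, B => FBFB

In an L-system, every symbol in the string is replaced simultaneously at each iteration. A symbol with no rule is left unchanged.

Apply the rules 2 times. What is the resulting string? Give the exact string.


Step 0: X
Step 1: BY
Step 2: FBFBY

Answer: FBFBY


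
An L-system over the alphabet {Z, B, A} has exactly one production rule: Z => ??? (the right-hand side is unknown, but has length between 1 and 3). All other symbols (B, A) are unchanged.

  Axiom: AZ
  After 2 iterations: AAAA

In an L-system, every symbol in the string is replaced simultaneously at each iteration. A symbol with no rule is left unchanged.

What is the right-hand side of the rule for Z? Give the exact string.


Answer: AAA

Derivation:
Trying Z => AAA:
  Step 0: AZ
  Step 1: AAAA
  Step 2: AAAA
Matches the given result.


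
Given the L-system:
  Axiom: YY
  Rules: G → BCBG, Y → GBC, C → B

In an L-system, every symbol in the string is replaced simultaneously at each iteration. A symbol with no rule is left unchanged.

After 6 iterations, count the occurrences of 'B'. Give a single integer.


Step 0: YY  (0 'B')
Step 1: GBCGBC  (2 'B')
Step 2: BCBGBBBCBGBB  (8 'B')
Step 3: BBBBCBGBBBBBBCBGBB  (14 'B')
Step 4: BBBBBBBCBGBBBBBBBBBCBGBB  (20 'B')
Step 5: BBBBBBBBBBCBGBBBBBBBBBBBBCBGBB  (26 'B')
Step 6: BBBBBBBBBBBBBCBGBBBBBBBBBBBBBBBCBGBB  (32 'B')

Answer: 32


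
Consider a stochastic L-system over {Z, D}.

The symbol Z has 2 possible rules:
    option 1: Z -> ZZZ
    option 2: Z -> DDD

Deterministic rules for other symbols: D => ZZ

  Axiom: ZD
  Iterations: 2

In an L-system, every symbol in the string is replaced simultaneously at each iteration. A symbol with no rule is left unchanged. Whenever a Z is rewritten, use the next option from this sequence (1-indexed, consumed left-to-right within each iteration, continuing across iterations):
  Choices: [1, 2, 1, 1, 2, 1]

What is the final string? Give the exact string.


Step 0: ZD
Step 1: ZZZZZ  (used choices [1])
Step 2: DDDZZZZZZDDDZZZ  (used choices [2, 1, 1, 2, 1])

Answer: DDDZZZZZZDDDZZZ


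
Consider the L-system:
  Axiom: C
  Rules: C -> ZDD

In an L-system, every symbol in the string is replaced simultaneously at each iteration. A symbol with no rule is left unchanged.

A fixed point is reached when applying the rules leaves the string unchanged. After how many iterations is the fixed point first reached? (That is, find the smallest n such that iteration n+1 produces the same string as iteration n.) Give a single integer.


Answer: 1

Derivation:
Step 0: C
Step 1: ZDD
Step 2: ZDD  (unchanged — fixed point at step 1)


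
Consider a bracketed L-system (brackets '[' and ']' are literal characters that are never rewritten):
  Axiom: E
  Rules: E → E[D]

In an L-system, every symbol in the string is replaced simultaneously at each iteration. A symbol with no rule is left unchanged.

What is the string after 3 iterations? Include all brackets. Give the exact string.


Step 0: E
Step 1: E[D]
Step 2: E[D][D]
Step 3: E[D][D][D]

Answer: E[D][D][D]


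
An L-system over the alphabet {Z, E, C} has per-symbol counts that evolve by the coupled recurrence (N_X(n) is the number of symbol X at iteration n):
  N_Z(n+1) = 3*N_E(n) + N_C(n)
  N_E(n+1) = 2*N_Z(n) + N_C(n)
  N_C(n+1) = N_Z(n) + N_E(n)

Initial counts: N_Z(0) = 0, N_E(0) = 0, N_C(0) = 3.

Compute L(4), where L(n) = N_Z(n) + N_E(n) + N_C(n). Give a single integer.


Answer: 198

Derivation:
Step 0: N_Z=0, N_E=0, N_C=3, L=3
Step 1: N_Z=3, N_E=3, N_C=0, L=6
Step 2: N_Z=9, N_E=6, N_C=6, L=21
Step 3: N_Z=24, N_E=24, N_C=15, L=63
Step 4: N_Z=87, N_E=63, N_C=48, L=198


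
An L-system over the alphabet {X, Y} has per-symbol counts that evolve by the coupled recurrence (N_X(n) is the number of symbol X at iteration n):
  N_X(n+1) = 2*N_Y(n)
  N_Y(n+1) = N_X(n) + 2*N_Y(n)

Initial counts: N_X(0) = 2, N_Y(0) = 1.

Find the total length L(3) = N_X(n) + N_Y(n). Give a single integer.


Step 0: N_X=2, N_Y=1, L=3
Step 1: N_X=2, N_Y=4, L=6
Step 2: N_X=8, N_Y=10, L=18
Step 3: N_X=20, N_Y=28, L=48

Answer: 48


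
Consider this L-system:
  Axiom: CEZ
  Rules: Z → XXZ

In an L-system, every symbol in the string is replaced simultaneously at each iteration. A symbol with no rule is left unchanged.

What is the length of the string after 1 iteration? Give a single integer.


Step 0: length = 3
Step 1: length = 5

Answer: 5


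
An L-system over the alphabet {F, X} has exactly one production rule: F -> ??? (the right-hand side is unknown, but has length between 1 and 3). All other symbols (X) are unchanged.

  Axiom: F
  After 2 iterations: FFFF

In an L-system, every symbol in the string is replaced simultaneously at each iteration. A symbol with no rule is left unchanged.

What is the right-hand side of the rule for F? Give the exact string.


Answer: FF

Derivation:
Trying F -> FF:
  Step 0: F
  Step 1: FF
  Step 2: FFFF
Matches the given result.


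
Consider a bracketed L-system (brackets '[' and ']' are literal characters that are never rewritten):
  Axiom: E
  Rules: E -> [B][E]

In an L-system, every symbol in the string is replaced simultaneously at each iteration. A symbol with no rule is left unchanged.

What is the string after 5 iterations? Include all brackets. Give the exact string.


Answer: [B][[B][[B][[B][[B][E]]]]]

Derivation:
Step 0: E
Step 1: [B][E]
Step 2: [B][[B][E]]
Step 3: [B][[B][[B][E]]]
Step 4: [B][[B][[B][[B][E]]]]
Step 5: [B][[B][[B][[B][[B][E]]]]]


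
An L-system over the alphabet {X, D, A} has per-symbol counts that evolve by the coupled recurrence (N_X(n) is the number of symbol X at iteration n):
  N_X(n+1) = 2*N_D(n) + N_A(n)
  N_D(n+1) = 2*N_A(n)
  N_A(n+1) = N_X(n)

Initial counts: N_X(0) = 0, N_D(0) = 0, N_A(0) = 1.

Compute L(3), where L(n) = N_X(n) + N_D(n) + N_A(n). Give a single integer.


Answer: 7

Derivation:
Step 0: N_X=0, N_D=0, N_A=1, L=1
Step 1: N_X=1, N_D=2, N_A=0, L=3
Step 2: N_X=4, N_D=0, N_A=1, L=5
Step 3: N_X=1, N_D=2, N_A=4, L=7


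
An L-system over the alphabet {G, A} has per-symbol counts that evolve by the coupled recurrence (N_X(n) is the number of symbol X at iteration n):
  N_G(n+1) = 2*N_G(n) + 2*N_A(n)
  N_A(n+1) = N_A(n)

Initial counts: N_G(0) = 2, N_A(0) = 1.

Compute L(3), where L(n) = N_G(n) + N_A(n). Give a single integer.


Answer: 31

Derivation:
Step 0: N_G=2, N_A=1, L=3
Step 1: N_G=6, N_A=1, L=7
Step 2: N_G=14, N_A=1, L=15
Step 3: N_G=30, N_A=1, L=31


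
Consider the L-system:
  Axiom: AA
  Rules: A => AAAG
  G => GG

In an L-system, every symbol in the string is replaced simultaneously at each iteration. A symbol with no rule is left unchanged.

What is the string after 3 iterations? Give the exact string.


Answer: AAAGAAAGAAAGGGAAAGAAAGAAAGGGAAAGAAAGAAAGGGGGGGAAAGAAAGAAAGGGAAAGAAAGAAAGGGAAAGAAAGAAAGGGGGGG

Derivation:
Step 0: AA
Step 1: AAAGAAAG
Step 2: AAAGAAAGAAAGGGAAAGAAAGAAAGGG
Step 3: AAAGAAAGAAAGGGAAAGAAAGAAAGGGAAAGAAAGAAAGGGGGGGAAAGAAAGAAAGGGAAAGAAAGAAAGGGAAAGAAAGAAAGGGGGGG


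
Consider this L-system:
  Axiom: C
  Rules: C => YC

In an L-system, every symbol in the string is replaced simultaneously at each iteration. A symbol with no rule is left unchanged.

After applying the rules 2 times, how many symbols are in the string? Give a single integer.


Answer: 3

Derivation:
Step 0: length = 1
Step 1: length = 2
Step 2: length = 3


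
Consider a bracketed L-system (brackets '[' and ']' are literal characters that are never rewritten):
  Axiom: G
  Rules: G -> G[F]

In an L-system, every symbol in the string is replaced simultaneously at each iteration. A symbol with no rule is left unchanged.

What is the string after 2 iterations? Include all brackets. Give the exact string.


Step 0: G
Step 1: G[F]
Step 2: G[F][F]

Answer: G[F][F]


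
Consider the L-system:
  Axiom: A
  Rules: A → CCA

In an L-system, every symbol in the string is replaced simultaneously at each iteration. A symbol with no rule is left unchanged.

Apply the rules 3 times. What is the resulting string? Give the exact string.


Answer: CCCCCCA

Derivation:
Step 0: A
Step 1: CCA
Step 2: CCCCA
Step 3: CCCCCCA


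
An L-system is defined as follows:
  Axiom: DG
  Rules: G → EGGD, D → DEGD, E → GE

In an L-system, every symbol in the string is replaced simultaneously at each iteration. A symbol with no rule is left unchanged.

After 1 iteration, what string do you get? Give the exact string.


Step 0: DG
Step 1: DEGDEGGD

Answer: DEGDEGGD


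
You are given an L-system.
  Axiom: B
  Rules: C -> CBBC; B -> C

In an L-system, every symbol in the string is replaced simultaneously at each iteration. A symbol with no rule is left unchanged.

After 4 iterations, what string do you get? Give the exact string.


Answer: CBBCCCCBBCCBBCCBBCCBBCCCCBBC

Derivation:
Step 0: B
Step 1: C
Step 2: CBBC
Step 3: CBBCCCCBBC
Step 4: CBBCCCCBBCCBBCCBBCCBBCCCCBBC


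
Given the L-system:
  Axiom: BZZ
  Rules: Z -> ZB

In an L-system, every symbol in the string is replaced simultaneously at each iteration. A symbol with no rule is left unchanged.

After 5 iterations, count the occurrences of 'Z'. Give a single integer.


Answer: 2

Derivation:
Step 0: BZZ  (2 'Z')
Step 1: BZBZB  (2 'Z')
Step 2: BZBBZBB  (2 'Z')
Step 3: BZBBBZBBB  (2 'Z')
Step 4: BZBBBBZBBBB  (2 'Z')
Step 5: BZBBBBBZBBBBB  (2 'Z')


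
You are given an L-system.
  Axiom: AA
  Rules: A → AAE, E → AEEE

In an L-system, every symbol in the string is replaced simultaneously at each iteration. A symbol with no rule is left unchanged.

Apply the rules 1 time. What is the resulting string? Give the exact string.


Answer: AAEAAE

Derivation:
Step 0: AA
Step 1: AAEAAE


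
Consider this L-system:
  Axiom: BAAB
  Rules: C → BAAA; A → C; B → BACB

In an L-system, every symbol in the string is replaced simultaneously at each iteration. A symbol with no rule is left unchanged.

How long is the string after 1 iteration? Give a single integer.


Answer: 10

Derivation:
Step 0: length = 4
Step 1: length = 10


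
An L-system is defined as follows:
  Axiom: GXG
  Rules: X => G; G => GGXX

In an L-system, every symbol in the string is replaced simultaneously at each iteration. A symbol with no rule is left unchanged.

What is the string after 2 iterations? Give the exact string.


Answer: GGXXGGXXGGGGXXGGXXGGXXGG

Derivation:
Step 0: GXG
Step 1: GGXXGGGXX
Step 2: GGXXGGXXGGGGXXGGXXGGXXGG


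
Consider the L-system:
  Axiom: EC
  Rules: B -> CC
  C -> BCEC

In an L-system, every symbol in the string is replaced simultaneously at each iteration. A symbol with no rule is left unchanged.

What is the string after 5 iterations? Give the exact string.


Step 0: EC
Step 1: EBCEC
Step 2: ECCBCECEBCEC
Step 3: EBCECBCECCCBCECEBCECECCBCECEBCEC
Step 4: ECCBCECEBCECCCBCECEBCECBCECBCECCCBCECEBCECECCBCECEBCECEBCECBCECCCBCECEBCECECCBCECEBCEC
Step 5: EBCECBCECCCBCECEBCECECCBCECEBCECBCECBCECCCBCECEBCECECCBCECEBCECCCBCECEBCECCCBCECEBCECBCECBCECCCBCECEBCECECCBCECEBCECEBCECBCECCCBCECEBCECECCBCECEBCECECCBCECEBCECCCBCECEBCECBCECBCECCCBCECEBCECECCBCECEBCECEBCECBCECCCBCECEBCECECCBCECEBCEC

Answer: EBCECBCECCCBCECEBCECECCBCECEBCECBCECBCECCCBCECEBCECECCBCECEBCECCCBCECEBCECCCBCECEBCECBCECBCECCCBCECEBCECECCBCECEBCECEBCECBCECCCBCECEBCECECCBCECEBCECECCBCECEBCECCCBCECEBCECBCECBCECCCBCECEBCECECCBCECEBCECEBCECBCECCCBCECEBCECECCBCECEBCEC


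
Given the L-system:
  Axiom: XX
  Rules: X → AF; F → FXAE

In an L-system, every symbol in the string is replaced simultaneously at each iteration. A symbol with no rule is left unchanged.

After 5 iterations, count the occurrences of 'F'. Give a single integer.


Answer: 10

Derivation:
Step 0: XX  (0 'F')
Step 1: AFAF  (2 'F')
Step 2: AFXAEAFXAE  (2 'F')
Step 3: AFXAEAFAEAFXAEAFAE  (4 'F')
Step 4: AFXAEAFAEAFXAEAEAFXAEAFAEAFXAEAE  (6 'F')
Step 5: AFXAEAFAEAFXAEAEAFXAEAFAEAEAFXAEAFAEAFXAEAEAFXAEAFAEAE  (10 'F')


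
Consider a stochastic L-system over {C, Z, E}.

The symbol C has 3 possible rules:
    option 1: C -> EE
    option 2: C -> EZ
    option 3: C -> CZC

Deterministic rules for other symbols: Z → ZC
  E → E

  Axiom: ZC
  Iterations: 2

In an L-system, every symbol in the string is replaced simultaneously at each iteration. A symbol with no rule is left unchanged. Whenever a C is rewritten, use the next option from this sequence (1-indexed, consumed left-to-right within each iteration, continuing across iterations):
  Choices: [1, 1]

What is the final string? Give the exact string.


Step 0: ZC
Step 1: ZCEE  (used choices [1])
Step 2: ZCEEEE  (used choices [1])

Answer: ZCEEEE


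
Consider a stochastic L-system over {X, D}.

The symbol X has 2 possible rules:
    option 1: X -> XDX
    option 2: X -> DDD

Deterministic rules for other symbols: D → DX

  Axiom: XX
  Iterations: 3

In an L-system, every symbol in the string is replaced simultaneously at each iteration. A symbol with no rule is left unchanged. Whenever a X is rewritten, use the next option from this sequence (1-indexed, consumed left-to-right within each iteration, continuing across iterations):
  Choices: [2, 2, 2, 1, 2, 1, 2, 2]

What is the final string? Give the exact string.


Answer: DXDDDDXXDXDXDDDDXXDXDXDDDDXDDD

Derivation:
Step 0: XX
Step 1: DDDDDD  (used choices [2, 2])
Step 2: DXDXDXDXDXDX  (used choices [])
Step 3: DXDDDDXXDXDXDDDDXXDXDXDDDDXDDD  (used choices [2, 1, 2, 1, 2, 2])


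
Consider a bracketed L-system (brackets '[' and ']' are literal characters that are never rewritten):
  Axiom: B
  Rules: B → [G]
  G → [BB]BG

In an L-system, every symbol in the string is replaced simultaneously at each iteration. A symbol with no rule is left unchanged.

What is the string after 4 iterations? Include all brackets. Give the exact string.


Step 0: B
Step 1: [G]
Step 2: [[BB]BG]
Step 3: [[[G][G]][G][BB]BG]
Step 4: [[[[BB]BG][[BB]BG]][[BB]BG][[G][G]][G][BB]BG]

Answer: [[[[BB]BG][[BB]BG]][[BB]BG][[G][G]][G][BB]BG]


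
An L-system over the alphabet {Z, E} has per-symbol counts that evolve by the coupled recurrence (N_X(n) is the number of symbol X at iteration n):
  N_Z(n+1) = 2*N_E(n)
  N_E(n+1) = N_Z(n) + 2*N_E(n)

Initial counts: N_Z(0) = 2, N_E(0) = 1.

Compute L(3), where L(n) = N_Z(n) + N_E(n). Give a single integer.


Answer: 48

Derivation:
Step 0: N_Z=2, N_E=1, L=3
Step 1: N_Z=2, N_E=4, L=6
Step 2: N_Z=8, N_E=10, L=18
Step 3: N_Z=20, N_E=28, L=48


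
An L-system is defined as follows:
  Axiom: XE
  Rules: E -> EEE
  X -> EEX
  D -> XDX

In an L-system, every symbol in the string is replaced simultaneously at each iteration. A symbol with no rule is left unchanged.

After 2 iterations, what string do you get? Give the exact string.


Answer: EEEEEEEEXEEEEEEEEE

Derivation:
Step 0: XE
Step 1: EEXEEE
Step 2: EEEEEEEEXEEEEEEEEE


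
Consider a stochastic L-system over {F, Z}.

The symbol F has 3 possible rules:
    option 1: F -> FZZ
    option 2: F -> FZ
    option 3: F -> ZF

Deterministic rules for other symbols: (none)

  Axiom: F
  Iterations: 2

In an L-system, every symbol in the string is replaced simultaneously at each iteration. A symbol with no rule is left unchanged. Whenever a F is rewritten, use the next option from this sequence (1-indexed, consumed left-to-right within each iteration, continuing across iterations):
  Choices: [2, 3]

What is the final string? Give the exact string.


Answer: ZFZ

Derivation:
Step 0: F
Step 1: FZ  (used choices [2])
Step 2: ZFZ  (used choices [3])


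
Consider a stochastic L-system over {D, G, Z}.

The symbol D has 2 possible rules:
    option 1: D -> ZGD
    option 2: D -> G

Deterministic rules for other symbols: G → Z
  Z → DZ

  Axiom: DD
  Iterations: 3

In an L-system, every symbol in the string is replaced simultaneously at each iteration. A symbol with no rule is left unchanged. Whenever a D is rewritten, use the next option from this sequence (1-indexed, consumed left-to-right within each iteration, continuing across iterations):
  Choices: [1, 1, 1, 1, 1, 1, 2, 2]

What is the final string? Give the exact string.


Answer: ZGDDZDZDZZZGDGDZDZDZZG

Derivation:
Step 0: DD
Step 1: ZGDZGD  (used choices [1, 1])
Step 2: DZZZGDDZZZGD  (used choices [1, 1])
Step 3: ZGDDZDZDZZZGDGDZDZDZZG  (used choices [1, 1, 2, 2])


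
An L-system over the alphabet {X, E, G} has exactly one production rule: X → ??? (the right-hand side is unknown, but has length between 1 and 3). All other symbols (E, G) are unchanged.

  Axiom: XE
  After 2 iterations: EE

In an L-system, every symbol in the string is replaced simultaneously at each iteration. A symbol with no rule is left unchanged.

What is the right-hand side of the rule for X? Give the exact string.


Answer: E

Derivation:
Trying X → E:
  Step 0: XE
  Step 1: EE
  Step 2: EE
Matches the given result.


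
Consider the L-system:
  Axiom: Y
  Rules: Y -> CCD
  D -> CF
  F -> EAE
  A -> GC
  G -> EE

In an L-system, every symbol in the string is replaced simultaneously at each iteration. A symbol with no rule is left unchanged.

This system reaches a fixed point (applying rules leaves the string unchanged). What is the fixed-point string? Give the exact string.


Step 0: Y
Step 1: CCD
Step 2: CCCF
Step 3: CCCEAE
Step 4: CCCEGCE
Step 5: CCCEEECE
Step 6: CCCEEECE  (unchanged — fixed point at step 5)

Answer: CCCEEECE


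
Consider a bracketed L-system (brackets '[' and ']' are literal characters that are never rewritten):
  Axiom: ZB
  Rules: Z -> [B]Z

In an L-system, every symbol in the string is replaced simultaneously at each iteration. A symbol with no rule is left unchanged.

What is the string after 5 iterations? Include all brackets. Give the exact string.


Answer: [B][B][B][B][B]ZB

Derivation:
Step 0: ZB
Step 1: [B]ZB
Step 2: [B][B]ZB
Step 3: [B][B][B]ZB
Step 4: [B][B][B][B]ZB
Step 5: [B][B][B][B][B]ZB


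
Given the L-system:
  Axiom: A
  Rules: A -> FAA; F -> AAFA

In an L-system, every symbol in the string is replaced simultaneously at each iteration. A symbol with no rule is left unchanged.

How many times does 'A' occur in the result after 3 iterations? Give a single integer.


Answer: 23

Derivation:
Step 0: A  (1 'A')
Step 1: FAA  (2 'A')
Step 2: AAFAFAAFAA  (7 'A')
Step 3: FAAFAAAAFAFAAAAFAFAAFAAAAFAFAAFAA  (23 'A')


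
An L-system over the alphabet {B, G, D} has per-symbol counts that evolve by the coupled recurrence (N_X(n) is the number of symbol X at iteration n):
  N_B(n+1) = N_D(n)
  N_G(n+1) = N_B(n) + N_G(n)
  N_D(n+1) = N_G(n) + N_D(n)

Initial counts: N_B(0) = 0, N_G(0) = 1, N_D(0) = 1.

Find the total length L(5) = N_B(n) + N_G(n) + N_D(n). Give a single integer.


Step 0: N_B=0, N_G=1, N_D=1, L=2
Step 1: N_B=1, N_G=1, N_D=2, L=4
Step 2: N_B=2, N_G=2, N_D=3, L=7
Step 3: N_B=3, N_G=4, N_D=5, L=12
Step 4: N_B=5, N_G=7, N_D=9, L=21
Step 5: N_B=9, N_G=12, N_D=16, L=37

Answer: 37


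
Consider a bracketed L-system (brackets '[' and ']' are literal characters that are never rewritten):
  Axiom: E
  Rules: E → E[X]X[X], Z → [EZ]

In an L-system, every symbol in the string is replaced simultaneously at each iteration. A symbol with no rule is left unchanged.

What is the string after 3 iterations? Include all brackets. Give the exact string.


Answer: E[X]X[X][X]X[X][X]X[X]

Derivation:
Step 0: E
Step 1: E[X]X[X]
Step 2: E[X]X[X][X]X[X]
Step 3: E[X]X[X][X]X[X][X]X[X]


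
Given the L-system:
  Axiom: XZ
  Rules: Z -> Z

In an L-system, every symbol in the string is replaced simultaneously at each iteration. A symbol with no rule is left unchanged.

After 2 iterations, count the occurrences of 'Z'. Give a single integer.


Step 0: XZ  (1 'Z')
Step 1: XZ  (1 'Z')
Step 2: XZ  (1 'Z')

Answer: 1


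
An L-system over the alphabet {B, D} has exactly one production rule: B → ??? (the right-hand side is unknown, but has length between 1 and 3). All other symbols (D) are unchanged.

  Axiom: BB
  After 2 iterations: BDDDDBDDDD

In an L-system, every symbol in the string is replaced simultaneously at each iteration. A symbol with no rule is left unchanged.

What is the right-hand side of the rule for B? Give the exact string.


Trying B → BDD:
  Step 0: BB
  Step 1: BDDBDD
  Step 2: BDDDDBDDDD
Matches the given result.

Answer: BDD


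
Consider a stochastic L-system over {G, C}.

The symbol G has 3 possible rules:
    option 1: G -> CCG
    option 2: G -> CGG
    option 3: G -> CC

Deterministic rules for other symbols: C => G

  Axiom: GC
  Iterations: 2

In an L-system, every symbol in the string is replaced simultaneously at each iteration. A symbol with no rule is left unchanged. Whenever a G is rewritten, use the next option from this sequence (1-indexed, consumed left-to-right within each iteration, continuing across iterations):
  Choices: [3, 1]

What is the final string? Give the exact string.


Step 0: GC
Step 1: CCG  (used choices [3])
Step 2: GGCCG  (used choices [1])

Answer: GGCCG


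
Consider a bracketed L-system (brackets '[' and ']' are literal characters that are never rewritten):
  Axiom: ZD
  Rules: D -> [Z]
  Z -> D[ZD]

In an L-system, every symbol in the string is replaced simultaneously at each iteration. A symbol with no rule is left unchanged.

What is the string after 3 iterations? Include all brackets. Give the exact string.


Answer: [D[ZD]][[Z][D[ZD][Z]][D[ZD]]][[Z][D[ZD][Z]]]

Derivation:
Step 0: ZD
Step 1: D[ZD][Z]
Step 2: [Z][D[ZD][Z]][D[ZD]]
Step 3: [D[ZD]][[Z][D[ZD][Z]][D[ZD]]][[Z][D[ZD][Z]]]


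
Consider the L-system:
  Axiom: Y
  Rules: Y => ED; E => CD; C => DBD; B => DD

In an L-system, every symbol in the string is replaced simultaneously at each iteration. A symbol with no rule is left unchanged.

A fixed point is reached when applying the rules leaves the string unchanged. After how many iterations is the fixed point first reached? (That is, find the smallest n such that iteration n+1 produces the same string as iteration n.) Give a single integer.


Step 0: Y
Step 1: ED
Step 2: CDD
Step 3: DBDDD
Step 4: DDDDDD
Step 5: DDDDDD  (unchanged — fixed point at step 4)

Answer: 4


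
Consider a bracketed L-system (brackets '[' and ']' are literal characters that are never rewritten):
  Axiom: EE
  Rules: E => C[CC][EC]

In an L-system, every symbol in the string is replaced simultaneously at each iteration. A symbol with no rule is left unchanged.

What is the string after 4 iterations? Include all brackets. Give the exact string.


Step 0: EE
Step 1: C[CC][EC]C[CC][EC]
Step 2: C[CC][C[CC][EC]C]C[CC][C[CC][EC]C]
Step 3: C[CC][C[CC][C[CC][EC]C]C]C[CC][C[CC][C[CC][EC]C]C]
Step 4: C[CC][C[CC][C[CC][C[CC][EC]C]C]C]C[CC][C[CC][C[CC][C[CC][EC]C]C]C]

Answer: C[CC][C[CC][C[CC][C[CC][EC]C]C]C]C[CC][C[CC][C[CC][C[CC][EC]C]C]C]


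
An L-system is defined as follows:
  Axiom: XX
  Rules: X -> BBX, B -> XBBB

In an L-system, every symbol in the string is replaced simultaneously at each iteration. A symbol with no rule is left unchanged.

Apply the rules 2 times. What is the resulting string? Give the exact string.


Answer: XBBBXBBBBBXXBBBXBBBBBX

Derivation:
Step 0: XX
Step 1: BBXBBX
Step 2: XBBBXBBBBBXXBBBXBBBBBX


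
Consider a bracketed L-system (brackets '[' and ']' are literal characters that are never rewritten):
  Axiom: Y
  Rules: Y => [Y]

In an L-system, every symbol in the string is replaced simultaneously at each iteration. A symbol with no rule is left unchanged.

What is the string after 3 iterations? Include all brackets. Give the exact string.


Step 0: Y
Step 1: [Y]
Step 2: [[Y]]
Step 3: [[[Y]]]

Answer: [[[Y]]]


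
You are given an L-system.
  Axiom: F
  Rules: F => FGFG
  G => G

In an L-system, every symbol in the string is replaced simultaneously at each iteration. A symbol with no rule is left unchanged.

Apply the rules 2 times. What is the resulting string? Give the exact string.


Step 0: F
Step 1: FGFG
Step 2: FGFGGFGFGG

Answer: FGFGGFGFGG


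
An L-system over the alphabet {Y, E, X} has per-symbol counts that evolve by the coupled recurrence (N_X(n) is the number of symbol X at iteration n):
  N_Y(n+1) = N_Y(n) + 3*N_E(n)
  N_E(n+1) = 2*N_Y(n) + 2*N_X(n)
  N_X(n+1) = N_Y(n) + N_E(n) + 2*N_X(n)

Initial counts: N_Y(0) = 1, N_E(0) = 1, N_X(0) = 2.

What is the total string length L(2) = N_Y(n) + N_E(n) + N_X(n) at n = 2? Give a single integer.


Answer: 64

Derivation:
Step 0: N_Y=1, N_E=1, N_X=2, L=4
Step 1: N_Y=4, N_E=6, N_X=6, L=16
Step 2: N_Y=22, N_E=20, N_X=22, L=64


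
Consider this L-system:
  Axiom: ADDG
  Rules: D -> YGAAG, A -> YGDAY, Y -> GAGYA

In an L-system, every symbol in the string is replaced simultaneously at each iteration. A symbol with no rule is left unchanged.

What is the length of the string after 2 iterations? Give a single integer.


Step 0: length = 4
Step 1: length = 16
Step 2: length = 56

Answer: 56


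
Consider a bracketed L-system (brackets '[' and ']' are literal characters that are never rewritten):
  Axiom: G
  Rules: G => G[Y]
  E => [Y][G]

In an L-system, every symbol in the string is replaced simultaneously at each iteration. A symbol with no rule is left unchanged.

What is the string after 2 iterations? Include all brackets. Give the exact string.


Answer: G[Y][Y]

Derivation:
Step 0: G
Step 1: G[Y]
Step 2: G[Y][Y]


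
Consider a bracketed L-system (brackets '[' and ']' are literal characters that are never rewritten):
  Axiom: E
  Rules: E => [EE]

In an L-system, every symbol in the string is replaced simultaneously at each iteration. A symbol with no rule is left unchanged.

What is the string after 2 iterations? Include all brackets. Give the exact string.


Step 0: E
Step 1: [EE]
Step 2: [[EE][EE]]

Answer: [[EE][EE]]


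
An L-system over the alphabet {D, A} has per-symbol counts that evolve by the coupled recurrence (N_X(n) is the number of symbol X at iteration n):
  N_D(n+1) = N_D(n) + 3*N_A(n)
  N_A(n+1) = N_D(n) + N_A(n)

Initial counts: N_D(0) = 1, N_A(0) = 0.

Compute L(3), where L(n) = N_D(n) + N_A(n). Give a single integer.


Answer: 16

Derivation:
Step 0: N_D=1, N_A=0, L=1
Step 1: N_D=1, N_A=1, L=2
Step 2: N_D=4, N_A=2, L=6
Step 3: N_D=10, N_A=6, L=16


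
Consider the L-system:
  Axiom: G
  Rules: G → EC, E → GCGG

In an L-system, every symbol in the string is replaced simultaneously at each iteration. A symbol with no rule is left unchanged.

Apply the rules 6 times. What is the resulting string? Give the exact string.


Step 0: G
Step 1: EC
Step 2: GCGGC
Step 3: ECCECECC
Step 4: GCGGCCGCGGCGCGGCC
Step 5: ECCECECCCECCECECCECCECECCC
Step 6: GCGGCCGCGGCGCGGCCCGCGGCCGCGGCGCGGCCGCGGCCGCGGCGCGGCCC

Answer: GCGGCCGCGGCGCGGCCCGCGGCCGCGGCGCGGCCGCGGCCGCGGCGCGGCCC


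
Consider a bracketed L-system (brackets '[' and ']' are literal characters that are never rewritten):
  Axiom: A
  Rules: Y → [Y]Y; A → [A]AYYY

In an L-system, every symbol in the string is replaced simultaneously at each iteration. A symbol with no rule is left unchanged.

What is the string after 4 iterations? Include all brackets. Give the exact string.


Step 0: A
Step 1: [A]AYYY
Step 2: [[A]AYYY][A]AYYY[Y]Y[Y]Y[Y]Y
Step 3: [[[A]AYYY][A]AYYY[Y]Y[Y]Y[Y]Y][[A]AYYY][A]AYYY[Y]Y[Y]Y[Y]Y[[Y]Y][Y]Y[[Y]Y][Y]Y[[Y]Y][Y]Y
Step 4: [[[[A]AYYY][A]AYYY[Y]Y[Y]Y[Y]Y][[A]AYYY][A]AYYY[Y]Y[Y]Y[Y]Y[[Y]Y][Y]Y[[Y]Y][Y]Y[[Y]Y][Y]Y][[[A]AYYY][A]AYYY[Y]Y[Y]Y[Y]Y][[A]AYYY][A]AYYY[Y]Y[Y]Y[Y]Y[[Y]Y][Y]Y[[Y]Y][Y]Y[[Y]Y][Y]Y[[[Y]Y][Y]Y][[Y]Y][Y]Y[[[Y]Y][Y]Y][[Y]Y][Y]Y[[[Y]Y][Y]Y][[Y]Y][Y]Y

Answer: [[[[A]AYYY][A]AYYY[Y]Y[Y]Y[Y]Y][[A]AYYY][A]AYYY[Y]Y[Y]Y[Y]Y[[Y]Y][Y]Y[[Y]Y][Y]Y[[Y]Y][Y]Y][[[A]AYYY][A]AYYY[Y]Y[Y]Y[Y]Y][[A]AYYY][A]AYYY[Y]Y[Y]Y[Y]Y[[Y]Y][Y]Y[[Y]Y][Y]Y[[Y]Y][Y]Y[[[Y]Y][Y]Y][[Y]Y][Y]Y[[[Y]Y][Y]Y][[Y]Y][Y]Y[[[Y]Y][Y]Y][[Y]Y][Y]Y


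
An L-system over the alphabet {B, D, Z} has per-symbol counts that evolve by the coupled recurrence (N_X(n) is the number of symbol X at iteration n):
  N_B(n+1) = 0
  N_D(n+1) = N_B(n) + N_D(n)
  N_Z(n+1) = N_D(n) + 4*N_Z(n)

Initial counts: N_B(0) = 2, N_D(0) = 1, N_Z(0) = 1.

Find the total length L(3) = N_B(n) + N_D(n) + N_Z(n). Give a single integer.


Answer: 98

Derivation:
Step 0: N_B=2, N_D=1, N_Z=1, L=4
Step 1: N_B=0, N_D=3, N_Z=5, L=8
Step 2: N_B=0, N_D=3, N_Z=23, L=26
Step 3: N_B=0, N_D=3, N_Z=95, L=98


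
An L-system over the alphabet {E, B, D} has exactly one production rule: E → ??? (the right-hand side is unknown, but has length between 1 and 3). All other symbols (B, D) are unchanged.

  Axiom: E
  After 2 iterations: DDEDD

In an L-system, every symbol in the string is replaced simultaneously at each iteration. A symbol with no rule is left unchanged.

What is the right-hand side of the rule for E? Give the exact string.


Answer: DED

Derivation:
Trying E → DED:
  Step 0: E
  Step 1: DED
  Step 2: DDEDD
Matches the given result.


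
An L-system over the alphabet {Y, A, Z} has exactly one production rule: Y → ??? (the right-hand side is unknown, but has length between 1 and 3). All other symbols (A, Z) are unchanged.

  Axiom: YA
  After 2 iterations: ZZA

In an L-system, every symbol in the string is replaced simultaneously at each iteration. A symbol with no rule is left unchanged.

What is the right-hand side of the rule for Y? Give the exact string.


Trying Y → ZZ:
  Step 0: YA
  Step 1: ZZA
  Step 2: ZZA
Matches the given result.

Answer: ZZ


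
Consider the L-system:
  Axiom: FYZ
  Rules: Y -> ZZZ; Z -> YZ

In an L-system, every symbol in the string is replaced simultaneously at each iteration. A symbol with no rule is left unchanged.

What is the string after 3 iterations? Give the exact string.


Step 0: FYZ
Step 1: FZZZYZ
Step 2: FYZYZYZZZZYZ
Step 3: FZZZYZZZZYZZZZYZYZYZYZZZZYZ

Answer: FZZZYZZZZYZZZZYZYZYZYZZZZYZ


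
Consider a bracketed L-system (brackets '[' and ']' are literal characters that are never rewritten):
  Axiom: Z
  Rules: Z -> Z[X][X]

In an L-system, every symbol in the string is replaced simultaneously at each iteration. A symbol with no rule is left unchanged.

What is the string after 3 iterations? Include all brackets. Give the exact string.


Step 0: Z
Step 1: Z[X][X]
Step 2: Z[X][X][X][X]
Step 3: Z[X][X][X][X][X][X]

Answer: Z[X][X][X][X][X][X]


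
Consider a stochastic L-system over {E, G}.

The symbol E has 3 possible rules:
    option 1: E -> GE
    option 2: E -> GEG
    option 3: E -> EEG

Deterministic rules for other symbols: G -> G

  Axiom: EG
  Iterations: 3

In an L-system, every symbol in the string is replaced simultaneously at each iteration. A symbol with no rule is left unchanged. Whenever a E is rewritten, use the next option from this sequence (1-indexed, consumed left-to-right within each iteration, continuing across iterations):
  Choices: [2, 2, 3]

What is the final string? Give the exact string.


Step 0: EG
Step 1: GEGG  (used choices [2])
Step 2: GGEGGG  (used choices [2])
Step 3: GGEEGGGG  (used choices [3])

Answer: GGEEGGGG


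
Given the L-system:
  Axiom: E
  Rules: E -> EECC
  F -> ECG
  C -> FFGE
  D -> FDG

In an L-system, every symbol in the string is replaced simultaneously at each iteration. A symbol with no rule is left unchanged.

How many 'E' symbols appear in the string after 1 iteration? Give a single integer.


Step 0: E  (1 'E')
Step 1: EECC  (2 'E')

Answer: 2


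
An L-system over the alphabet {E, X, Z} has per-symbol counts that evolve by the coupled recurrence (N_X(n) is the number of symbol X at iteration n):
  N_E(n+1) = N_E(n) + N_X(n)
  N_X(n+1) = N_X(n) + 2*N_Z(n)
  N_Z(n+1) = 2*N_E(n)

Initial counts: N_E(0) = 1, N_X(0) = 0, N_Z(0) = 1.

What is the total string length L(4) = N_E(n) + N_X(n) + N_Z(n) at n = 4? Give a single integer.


Answer: 59

Derivation:
Step 0: N_E=1, N_X=0, N_Z=1, L=2
Step 1: N_E=1, N_X=2, N_Z=2, L=5
Step 2: N_E=3, N_X=6, N_Z=2, L=11
Step 3: N_E=9, N_X=10, N_Z=6, L=25
Step 4: N_E=19, N_X=22, N_Z=18, L=59
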